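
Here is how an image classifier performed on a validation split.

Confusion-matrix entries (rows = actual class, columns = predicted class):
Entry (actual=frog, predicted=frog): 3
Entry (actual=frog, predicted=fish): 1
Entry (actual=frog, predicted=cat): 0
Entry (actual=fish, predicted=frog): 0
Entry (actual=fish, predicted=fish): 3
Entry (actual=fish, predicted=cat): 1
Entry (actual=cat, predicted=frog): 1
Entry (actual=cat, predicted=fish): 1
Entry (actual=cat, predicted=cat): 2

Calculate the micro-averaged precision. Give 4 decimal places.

0.6667

Micro-averaging pools counts across classes: ΣTP=8, ΣFP=4, ΣFN=4.
Micro-precision = TP/(TP+FP) on pooled counts = 0.6667 (equals overall accuracy in single-label multiclass).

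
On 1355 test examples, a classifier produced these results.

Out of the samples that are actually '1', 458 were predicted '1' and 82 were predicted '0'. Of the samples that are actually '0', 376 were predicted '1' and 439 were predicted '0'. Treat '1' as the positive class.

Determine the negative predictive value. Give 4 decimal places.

NPV = TN/(TN+FN) = 439/(439+82) = 0.8426

0.8426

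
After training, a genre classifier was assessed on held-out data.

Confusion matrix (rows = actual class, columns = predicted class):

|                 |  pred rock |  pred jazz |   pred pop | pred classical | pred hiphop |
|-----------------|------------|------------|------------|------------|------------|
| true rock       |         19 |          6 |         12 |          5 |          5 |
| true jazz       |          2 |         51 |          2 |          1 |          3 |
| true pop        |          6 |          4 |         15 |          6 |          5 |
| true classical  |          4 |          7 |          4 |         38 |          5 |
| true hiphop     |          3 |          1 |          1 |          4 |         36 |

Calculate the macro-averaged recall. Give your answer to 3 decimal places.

Per-class recall (TP/(TP+FN)):
  rock: TP=19, FN=6+12+5+5=28 → 19/47 = 0.4043
  jazz: TP=51, FN=2+2+1+3=8 → 51/59 = 0.8644
  pop: TP=15, FN=6+4+6+5=21 → 15/36 = 0.4167
  classical: TP=38, FN=4+7+4+5=20 → 38/58 = 0.6552
  hiphop: TP=36, FN=3+1+1+4=9 → 36/45 = 0.8000
Macro-recall = mean = (0.4043 + 0.8644 + 0.4167 + 0.6552 + 0.8000) / 5 = 0.628

0.628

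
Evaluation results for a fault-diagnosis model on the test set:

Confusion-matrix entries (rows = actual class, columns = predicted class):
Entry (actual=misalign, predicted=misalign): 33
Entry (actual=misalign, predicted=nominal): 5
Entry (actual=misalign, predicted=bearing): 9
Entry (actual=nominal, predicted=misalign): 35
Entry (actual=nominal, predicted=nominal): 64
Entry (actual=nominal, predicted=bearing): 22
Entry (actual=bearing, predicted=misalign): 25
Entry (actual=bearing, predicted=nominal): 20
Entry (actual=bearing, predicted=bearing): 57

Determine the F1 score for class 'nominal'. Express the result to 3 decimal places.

0.610

Take TP from the diagonal, FP from the rest of the 'nominal' prediction marginal, FN from the rest of the 'nominal' actual marginal.
F1 score = 2·TP/(2·TP+FP+FN).
nominal: TP=64, FP=5+20=25, FN=35+22=57 → 128/210 = 0.6095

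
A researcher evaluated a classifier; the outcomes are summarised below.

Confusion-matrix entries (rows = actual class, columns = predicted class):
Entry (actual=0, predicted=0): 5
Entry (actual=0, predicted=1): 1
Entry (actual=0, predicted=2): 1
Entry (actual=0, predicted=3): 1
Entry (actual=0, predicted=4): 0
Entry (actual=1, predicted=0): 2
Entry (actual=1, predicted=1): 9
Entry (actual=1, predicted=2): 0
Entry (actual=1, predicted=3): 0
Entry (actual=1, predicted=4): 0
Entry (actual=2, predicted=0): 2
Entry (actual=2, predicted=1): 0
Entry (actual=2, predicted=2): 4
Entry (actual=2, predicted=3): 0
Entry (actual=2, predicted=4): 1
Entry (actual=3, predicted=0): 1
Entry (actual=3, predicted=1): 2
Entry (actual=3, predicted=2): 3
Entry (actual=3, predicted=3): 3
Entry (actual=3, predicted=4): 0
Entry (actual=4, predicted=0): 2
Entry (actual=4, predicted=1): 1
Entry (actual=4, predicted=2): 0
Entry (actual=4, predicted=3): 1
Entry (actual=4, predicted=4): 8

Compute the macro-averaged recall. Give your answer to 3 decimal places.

Per-class recall (TP/(TP+FN)):
  0: TP=5, FN=1+1+1+0=3 → 5/8 = 0.6250
  1: TP=9, FN=2+0+0+0=2 → 9/11 = 0.8182
  2: TP=4, FN=2+0+0+1=3 → 4/7 = 0.5714
  3: TP=3, FN=1+2+3+0=6 → 3/9 = 0.3333
  4: TP=8, FN=2+1+0+1=4 → 8/12 = 0.6667
Macro-recall = mean = (0.6250 + 0.8182 + 0.5714 + 0.3333 + 0.6667) / 5 = 0.603

0.603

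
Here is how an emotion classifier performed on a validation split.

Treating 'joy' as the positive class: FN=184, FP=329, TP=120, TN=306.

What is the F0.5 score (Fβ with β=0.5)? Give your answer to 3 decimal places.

0.286

Fβ = (1+β²)·TP / ((1+β²)·TP + β²·FN + FP), with β²=1/4
= 1.25·120 / (1.25·120 + 0.25·184 + 329) = 0.286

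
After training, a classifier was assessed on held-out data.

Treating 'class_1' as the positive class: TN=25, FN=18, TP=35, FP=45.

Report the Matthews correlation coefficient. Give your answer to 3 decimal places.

0.018

MCC = (TP·TN − FP·FN) / √((TP+FP)(TP+FN)(TN+FP)(TN+FN))
Numerator = 35·25 − 45·18 = 65
Denominator = √(80·53·70·43) = √12762400 = 3572.4501
MCC = 65 / 3572.4501 = 0.018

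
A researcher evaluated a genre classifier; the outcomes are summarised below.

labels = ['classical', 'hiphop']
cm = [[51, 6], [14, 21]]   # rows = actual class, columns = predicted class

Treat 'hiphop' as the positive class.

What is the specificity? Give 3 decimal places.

0.895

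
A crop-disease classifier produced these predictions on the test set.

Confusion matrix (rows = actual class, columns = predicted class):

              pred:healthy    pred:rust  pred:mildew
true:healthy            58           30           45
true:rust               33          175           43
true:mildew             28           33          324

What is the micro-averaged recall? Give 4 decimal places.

0.7243

Micro-averaging pools counts across classes: ΣTP=557, ΣFP=212, ΣFN=212.
Micro-recall = TP/(TP+FN) on pooled counts = 0.7243 (equals overall accuracy in single-label multiclass).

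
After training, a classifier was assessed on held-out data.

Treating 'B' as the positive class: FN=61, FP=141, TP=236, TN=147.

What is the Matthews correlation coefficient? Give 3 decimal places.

0.319

MCC = (TP·TN − FP·FN) / √((TP+FP)(TP+FN)(TN+FP)(TN+FN))
Numerator = 236·147 − 141·61 = 26091
Denominator = √(377·297·288·208) = √6707390976 = 81898.6628
MCC = 26091 / 81898.6628 = 0.319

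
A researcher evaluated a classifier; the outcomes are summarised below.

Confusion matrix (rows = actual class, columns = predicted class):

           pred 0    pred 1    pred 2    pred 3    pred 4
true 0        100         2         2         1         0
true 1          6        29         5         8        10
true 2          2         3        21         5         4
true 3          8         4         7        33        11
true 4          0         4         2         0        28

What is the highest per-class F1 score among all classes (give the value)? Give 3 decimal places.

0.905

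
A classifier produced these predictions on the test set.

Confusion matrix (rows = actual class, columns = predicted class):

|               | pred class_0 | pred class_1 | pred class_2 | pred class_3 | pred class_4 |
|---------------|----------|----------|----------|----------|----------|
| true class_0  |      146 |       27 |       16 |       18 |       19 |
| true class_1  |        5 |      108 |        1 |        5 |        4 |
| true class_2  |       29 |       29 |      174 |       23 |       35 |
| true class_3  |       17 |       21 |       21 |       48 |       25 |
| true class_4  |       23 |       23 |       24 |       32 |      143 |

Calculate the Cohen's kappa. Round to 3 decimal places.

0.506

Observed agreement pₒ = trace/N = 619/1016 = 0.6093
Expected agreement pₑ = Σ (rowᵢ·colᵢ)/N² = (226·220 + 123·208 + 290·236 + 132·126 + 245·226)/1016² = 0.2090
κ = (pₒ − pₑ)/(1 − pₑ) = (0.6093 − 0.2090)/(1 − 0.2090) = 0.506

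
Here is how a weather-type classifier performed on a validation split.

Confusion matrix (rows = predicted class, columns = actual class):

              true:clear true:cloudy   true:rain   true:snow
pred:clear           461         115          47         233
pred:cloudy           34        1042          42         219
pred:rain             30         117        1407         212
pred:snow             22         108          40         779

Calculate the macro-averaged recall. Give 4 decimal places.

0.7632

Per-class recall (TP/(TP+FN)):
  clear: TP=461, FN=34+30+22=86 → 461/547 = 0.84278
  cloudy: TP=1042, FN=115+117+108=340 → 1042/1382 = 0.75398
  rain: TP=1407, FN=47+42+40=129 → 1407/1536 = 0.91602
  snow: TP=779, FN=233+219+212=664 → 779/1443 = 0.53985
Macro-recall = mean = (0.84278 + 0.75398 + 0.91602 + 0.53985) / 4 = 0.7632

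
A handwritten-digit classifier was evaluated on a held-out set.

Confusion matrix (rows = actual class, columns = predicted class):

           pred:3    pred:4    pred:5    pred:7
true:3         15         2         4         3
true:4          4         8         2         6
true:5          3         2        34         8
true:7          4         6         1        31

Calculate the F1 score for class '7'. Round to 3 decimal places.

0.689

One-vs-rest for '7': TP = diagonal; FP = other classes predicted '7'; FN = '7' predicted as other.
F1 score = 2·TP/(2·TP+FP+FN).
7: TP=31, FP=3+6+8=17, FN=4+6+1=11 → 62/90 = 0.6889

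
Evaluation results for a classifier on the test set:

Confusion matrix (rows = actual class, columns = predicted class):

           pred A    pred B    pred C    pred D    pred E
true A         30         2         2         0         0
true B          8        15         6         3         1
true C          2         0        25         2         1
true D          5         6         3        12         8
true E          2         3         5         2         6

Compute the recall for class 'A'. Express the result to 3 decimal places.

0.882

Treat 'A' as positive and all other classes as negative.
recall = TP/(TP+FN).
A: TP=30, FN=2+2+0+0=4 → 30/34 = 0.8824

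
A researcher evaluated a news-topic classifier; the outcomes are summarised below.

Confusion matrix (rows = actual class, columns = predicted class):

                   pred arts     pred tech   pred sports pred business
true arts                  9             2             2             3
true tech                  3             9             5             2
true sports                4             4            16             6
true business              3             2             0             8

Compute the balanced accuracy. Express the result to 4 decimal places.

Balanced accuracy = mean of per-class recall.
  arts: recall = 9/16 = 0.56250
  tech: recall = 9/19 = 0.47368
  sports: recall = 16/30 = 0.53333
  business: recall = 8/13 = 0.61538
Mean = (0.56250 + 0.47368 + 0.53333 + 0.61538) / 4 = 0.5462

0.5462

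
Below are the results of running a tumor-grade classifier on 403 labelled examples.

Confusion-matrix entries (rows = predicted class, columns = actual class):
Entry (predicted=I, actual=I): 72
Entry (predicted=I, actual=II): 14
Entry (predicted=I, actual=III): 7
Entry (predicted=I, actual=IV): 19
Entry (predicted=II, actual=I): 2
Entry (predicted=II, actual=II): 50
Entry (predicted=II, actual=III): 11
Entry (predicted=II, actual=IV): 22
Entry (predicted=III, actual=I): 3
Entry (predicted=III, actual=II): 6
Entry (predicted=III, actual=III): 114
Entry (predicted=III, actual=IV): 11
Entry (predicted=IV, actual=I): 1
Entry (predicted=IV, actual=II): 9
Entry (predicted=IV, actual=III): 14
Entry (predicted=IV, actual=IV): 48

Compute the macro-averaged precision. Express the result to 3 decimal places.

0.687

Per-class precision (TP/(TP+FP)):
  I: TP=72, FP=14+7+19=40 → 72/112 = 0.6429
  II: TP=50, FP=2+11+22=35 → 50/85 = 0.5882
  III: TP=114, FP=3+6+11=20 → 114/134 = 0.8507
  IV: TP=48, FP=1+9+14=24 → 48/72 = 0.6667
Macro-precision = mean = (0.6429 + 0.5882 + 0.8507 + 0.6667) / 4 = 0.687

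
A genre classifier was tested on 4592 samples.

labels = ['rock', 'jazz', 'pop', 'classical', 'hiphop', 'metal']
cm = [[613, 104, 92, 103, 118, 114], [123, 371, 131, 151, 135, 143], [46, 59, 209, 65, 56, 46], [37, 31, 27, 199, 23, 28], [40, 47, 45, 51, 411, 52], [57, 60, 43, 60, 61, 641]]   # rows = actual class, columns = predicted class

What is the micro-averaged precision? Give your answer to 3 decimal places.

0.532

Micro-averaging pools counts across classes: ΣTP=2444, ΣFP=2148, ΣFN=2148.
Micro-precision = TP/(TP+FP) on pooled counts = 0.532 (equals overall accuracy in single-label multiclass).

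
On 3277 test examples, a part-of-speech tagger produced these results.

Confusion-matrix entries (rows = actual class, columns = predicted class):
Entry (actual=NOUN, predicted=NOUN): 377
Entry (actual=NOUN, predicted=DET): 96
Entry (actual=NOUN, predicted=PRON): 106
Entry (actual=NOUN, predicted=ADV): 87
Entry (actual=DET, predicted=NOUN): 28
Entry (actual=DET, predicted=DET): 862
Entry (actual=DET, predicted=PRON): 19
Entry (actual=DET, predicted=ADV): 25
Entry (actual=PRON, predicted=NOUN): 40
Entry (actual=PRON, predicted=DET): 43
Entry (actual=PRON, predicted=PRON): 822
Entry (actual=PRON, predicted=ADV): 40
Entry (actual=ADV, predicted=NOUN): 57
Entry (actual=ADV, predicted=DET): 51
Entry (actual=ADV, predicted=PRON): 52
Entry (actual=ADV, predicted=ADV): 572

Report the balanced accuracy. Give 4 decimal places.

0.7851

Balanced accuracy = mean of per-class recall.
  NOUN: recall = 377/666 = 0.56607
  DET: recall = 862/934 = 0.92291
  PRON: recall = 822/945 = 0.86984
  ADV: recall = 572/732 = 0.78142
Mean = (0.56607 + 0.92291 + 0.86984 + 0.78142) / 4 = 0.7851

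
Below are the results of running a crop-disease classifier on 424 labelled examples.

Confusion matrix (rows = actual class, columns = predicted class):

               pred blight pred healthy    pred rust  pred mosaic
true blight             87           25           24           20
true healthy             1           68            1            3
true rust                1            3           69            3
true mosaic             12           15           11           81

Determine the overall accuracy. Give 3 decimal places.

0.719

Accuracy = trace / total = (87+68+69+81=305) / 424 = 305/424 = 0.719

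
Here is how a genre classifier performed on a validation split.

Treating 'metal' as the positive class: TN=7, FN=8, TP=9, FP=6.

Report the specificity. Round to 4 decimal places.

Specificity = TN/(TN+FP) = 7/(7+6) = 0.5385

0.5385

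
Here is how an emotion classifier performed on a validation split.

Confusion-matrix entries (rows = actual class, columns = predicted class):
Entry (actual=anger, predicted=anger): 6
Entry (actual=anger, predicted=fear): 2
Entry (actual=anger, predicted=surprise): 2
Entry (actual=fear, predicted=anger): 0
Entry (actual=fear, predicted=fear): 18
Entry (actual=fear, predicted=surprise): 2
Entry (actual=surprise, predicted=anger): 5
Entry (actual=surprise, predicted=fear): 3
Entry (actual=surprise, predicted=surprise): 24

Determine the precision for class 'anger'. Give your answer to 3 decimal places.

0.545

Take TP from the diagonal, FP from the rest of the 'anger' prediction marginal, FN from the rest of the 'anger' actual marginal.
precision = TP/(TP+FP).
anger: TP=6, FP=0+5=5 → 6/11 = 0.5455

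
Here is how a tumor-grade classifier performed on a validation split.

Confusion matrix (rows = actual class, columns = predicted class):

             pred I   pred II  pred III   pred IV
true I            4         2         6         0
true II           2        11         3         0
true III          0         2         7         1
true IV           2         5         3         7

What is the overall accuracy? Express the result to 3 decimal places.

0.527

Accuracy = trace / total = (4+11+7+7=29) / 55 = 29/55 = 0.527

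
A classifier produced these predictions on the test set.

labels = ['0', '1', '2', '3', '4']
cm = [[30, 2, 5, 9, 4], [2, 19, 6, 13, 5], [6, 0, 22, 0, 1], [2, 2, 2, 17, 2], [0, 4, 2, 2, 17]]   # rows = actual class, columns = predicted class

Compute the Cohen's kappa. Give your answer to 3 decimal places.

Observed agreement pₒ = trace/N = 105/174 = 0.6034
Expected agreement pₑ = Σ (rowᵢ·colᵢ)/N² = (50·40 + 45·27 + 29·37 + 25·41 + 25·29)/174² = 0.1994
κ = (pₒ − pₑ)/(1 − pₑ) = (0.6034 − 0.1994)/(1 − 0.1994) = 0.505

0.505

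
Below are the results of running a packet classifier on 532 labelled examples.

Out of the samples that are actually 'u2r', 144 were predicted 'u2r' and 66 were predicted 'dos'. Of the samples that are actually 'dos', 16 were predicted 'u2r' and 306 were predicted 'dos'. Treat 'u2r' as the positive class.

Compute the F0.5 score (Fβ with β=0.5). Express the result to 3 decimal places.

Fβ = (1+β²)·TP / ((1+β²)·TP + β²·FN + FP), with β²=1/4
= 1.25·144 / (1.25·144 + 0.25·66 + 16) = 0.847

0.847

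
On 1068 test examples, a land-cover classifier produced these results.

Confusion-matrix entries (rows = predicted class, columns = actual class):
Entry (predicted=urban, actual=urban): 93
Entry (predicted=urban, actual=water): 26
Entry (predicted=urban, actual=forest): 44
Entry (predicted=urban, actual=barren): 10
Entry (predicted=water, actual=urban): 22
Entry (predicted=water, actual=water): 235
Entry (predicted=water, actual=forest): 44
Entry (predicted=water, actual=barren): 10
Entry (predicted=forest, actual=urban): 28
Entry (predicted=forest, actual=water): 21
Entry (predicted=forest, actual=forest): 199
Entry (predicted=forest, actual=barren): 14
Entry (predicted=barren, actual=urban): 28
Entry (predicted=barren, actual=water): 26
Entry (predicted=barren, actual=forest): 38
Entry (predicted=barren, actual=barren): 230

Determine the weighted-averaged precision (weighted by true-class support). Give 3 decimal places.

Per-class precision (TP/(TP+FP)):
  urban: TP=93, FP=26+44+10=80 → 93/173 = 0.5376
  water: TP=235, FP=22+44+10=76 → 235/311 = 0.7556
  forest: TP=199, FP=28+21+14=63 → 199/262 = 0.7595
  barren: TP=230, FP=28+26+38=92 → 230/322 = 0.7143
Weighted-precision = Σ (supportᵢ/N)·precisionᵢ with N=1068: (171/1068)·0.5376 + (308/1068)·0.7556 + (325/1068)·0.7595 + (264/1068)·0.7143 = 0.712

0.712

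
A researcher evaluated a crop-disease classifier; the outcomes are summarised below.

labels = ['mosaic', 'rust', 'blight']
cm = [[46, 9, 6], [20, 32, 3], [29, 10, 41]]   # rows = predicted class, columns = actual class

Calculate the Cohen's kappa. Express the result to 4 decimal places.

Observed agreement pₒ = trace/N = 119/196 = 0.60714
Expected agreement pₑ = Σ (rowᵢ·colᵢ)/N² = (95·61 + 51·55 + 50·80)/196² = 0.32799
κ = (pₒ − pₑ)/(1 − pₑ) = (0.60714 − 0.32799)/(1 − 0.32799) = 0.4154

0.4154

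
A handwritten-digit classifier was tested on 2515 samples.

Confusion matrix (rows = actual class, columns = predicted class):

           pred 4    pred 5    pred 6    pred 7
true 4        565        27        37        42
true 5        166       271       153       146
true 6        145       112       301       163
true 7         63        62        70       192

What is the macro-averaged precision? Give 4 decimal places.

0.5165

Per-class precision (TP/(TP+FP)):
  4: TP=565, FP=166+145+63=374 → 565/939 = 0.60170
  5: TP=271, FP=27+112+62=201 → 271/472 = 0.57415
  6: TP=301, FP=37+153+70=260 → 301/561 = 0.53654
  7: TP=192, FP=42+146+163=351 → 192/543 = 0.35359
Macro-precision = mean = (0.60170 + 0.57415 + 0.53654 + 0.35359) / 4 = 0.5165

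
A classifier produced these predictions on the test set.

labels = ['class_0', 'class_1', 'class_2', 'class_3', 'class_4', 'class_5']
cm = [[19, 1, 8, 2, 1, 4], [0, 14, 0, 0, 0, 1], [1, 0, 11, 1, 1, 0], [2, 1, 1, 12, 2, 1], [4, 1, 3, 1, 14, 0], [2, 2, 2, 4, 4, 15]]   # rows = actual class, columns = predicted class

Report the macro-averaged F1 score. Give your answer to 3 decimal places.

0.638

Per-class F1 score (2·TP/(2·TP+FP+FN)):
  class_0: TP=19, FP=0+1+2+4+2=9, FN=1+8+2+1+4=16 → 38/63 = 0.6032
  class_1: TP=14, FP=1+0+1+1+2=5, FN=0+0+0+0+1=1 → 28/34 = 0.8235
  class_2: TP=11, FP=8+0+1+3+2=14, FN=1+0+1+1+0=3 → 22/39 = 0.5641
  class_3: TP=12, FP=2+0+1+1+4=8, FN=2+1+1+2+1=7 → 24/39 = 0.6154
  class_4: TP=14, FP=1+0+1+2+4=8, FN=4+1+3+1+0=9 → 28/45 = 0.6222
  class_5: TP=15, FP=4+1+0+1+0=6, FN=2+2+2+4+4=14 → 30/50 = 0.6000
Macro-F1 score = mean = (0.6032 + 0.8235 + 0.5641 + 0.6154 + 0.6222 + 0.6000) / 6 = 0.638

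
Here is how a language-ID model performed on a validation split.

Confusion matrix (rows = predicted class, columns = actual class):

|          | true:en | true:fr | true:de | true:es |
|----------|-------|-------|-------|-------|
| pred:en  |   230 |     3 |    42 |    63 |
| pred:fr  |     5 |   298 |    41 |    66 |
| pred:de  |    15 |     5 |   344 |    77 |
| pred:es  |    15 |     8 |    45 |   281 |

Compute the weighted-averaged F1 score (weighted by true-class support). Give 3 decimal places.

Per-class F1 score (2·TP/(2·TP+FP+FN)):
  en: TP=230, FP=3+42+63=108, FN=5+15+15=35 → 460/603 = 0.7629
  fr: TP=298, FP=5+41+66=112, FN=3+5+8=16 → 596/724 = 0.8232
  de: TP=344, FP=15+5+77=97, FN=42+41+45=128 → 688/913 = 0.7536
  es: TP=281, FP=15+8+45=68, FN=63+66+77=206 → 562/836 = 0.6722
Weighted-F1 score = Σ (supportᵢ/N)·F1 scoreᵢ with N=1538: (265/1538)·0.7629 + (314/1538)·0.8232 + (472/1538)·0.7536 + (487/1538)·0.6722 = 0.744

0.744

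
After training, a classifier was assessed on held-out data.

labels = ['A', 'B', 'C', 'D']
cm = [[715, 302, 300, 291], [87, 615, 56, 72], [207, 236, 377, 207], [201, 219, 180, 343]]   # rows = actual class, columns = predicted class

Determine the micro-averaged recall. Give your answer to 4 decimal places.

0.4651

Micro-averaging pools counts across classes: ΣTP=2050, ΣFP=2358, ΣFN=2358.
Micro-recall = TP/(TP+FN) on pooled counts = 0.4651 (equals overall accuracy in single-label multiclass).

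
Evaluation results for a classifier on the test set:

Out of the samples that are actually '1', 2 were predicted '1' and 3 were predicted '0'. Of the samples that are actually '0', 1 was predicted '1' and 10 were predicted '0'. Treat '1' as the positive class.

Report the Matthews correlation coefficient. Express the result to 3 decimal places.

0.367

MCC = (TP·TN − FP·FN) / √((TP+FP)(TP+FN)(TN+FP)(TN+FN))
Numerator = 2·10 − 1·3 = 17
Denominator = √(3·5·11·13) = √2145 = 46.3141
MCC = 17 / 46.3141 = 0.367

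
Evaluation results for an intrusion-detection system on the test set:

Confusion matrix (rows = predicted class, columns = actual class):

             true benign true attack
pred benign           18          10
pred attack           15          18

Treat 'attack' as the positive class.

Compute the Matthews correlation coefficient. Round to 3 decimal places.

0.188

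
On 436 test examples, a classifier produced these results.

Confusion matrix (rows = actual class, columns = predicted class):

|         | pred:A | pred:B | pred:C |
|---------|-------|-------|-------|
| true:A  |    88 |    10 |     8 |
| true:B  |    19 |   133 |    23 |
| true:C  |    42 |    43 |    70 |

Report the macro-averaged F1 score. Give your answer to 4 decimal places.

0.6580

Per-class F1 score (2·TP/(2·TP+FP+FN)):
  A: TP=88, FP=19+42=61, FN=10+8=18 → 176/255 = 0.69020
  B: TP=133, FP=10+43=53, FN=19+23=42 → 266/361 = 0.73684
  C: TP=70, FP=8+23=31, FN=42+43=85 → 140/256 = 0.54688
Macro-F1 score = mean = (0.69020 + 0.73684 + 0.54688) / 3 = 0.6580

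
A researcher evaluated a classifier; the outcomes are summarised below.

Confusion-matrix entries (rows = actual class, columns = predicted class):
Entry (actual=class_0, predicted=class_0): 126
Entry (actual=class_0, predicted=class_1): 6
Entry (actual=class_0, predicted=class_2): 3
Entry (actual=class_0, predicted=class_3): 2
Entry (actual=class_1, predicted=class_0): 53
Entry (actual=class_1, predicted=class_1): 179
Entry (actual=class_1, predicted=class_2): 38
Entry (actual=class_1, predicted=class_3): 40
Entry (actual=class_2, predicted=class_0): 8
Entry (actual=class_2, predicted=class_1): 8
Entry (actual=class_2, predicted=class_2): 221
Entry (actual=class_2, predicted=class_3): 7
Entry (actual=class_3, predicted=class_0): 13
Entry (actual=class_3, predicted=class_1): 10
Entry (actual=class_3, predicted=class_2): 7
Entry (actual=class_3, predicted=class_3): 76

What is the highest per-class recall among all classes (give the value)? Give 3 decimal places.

0.920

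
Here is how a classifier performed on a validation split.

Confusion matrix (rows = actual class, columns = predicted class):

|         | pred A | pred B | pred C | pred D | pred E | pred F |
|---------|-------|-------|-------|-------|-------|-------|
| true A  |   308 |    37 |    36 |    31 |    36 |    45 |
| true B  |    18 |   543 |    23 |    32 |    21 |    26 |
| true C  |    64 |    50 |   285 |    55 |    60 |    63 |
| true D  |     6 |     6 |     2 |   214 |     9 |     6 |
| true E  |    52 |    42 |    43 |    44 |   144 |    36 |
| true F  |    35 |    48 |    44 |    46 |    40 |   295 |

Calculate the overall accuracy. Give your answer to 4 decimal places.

Accuracy = trace / total = (308+543+285+214+144+295=1789) / 2845 = 1789/2845 = 0.6288

0.6288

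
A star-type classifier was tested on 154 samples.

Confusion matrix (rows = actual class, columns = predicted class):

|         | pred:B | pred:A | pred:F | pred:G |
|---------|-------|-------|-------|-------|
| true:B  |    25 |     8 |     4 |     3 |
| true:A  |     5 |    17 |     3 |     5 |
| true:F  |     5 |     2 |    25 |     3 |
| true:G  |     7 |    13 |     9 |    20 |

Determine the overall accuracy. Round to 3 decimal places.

Accuracy = trace / total = (25+17+25+20=87) / 154 = 87/154 = 0.565

0.565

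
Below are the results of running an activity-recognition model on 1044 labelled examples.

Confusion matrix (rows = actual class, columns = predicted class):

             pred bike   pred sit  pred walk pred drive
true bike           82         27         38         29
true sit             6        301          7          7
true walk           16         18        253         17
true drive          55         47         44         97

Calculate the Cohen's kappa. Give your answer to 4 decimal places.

Observed agreement pₒ = trace/N = 733/1044 = 0.70211
Expected agreement pₑ = Σ (rowᵢ·colᵢ)/N² = (176·159 + 321·393 + 304·342 + 243·150)/1044² = 0.27025
κ = (pₒ − pₑ)/(1 − pₑ) = (0.70211 − 0.27025)/(1 − 0.27025) = 0.5918

0.5918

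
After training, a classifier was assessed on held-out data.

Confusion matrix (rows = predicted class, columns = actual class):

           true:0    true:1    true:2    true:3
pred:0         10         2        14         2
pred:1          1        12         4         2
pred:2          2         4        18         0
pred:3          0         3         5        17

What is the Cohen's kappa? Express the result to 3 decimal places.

0.461

Observed agreement pₒ = trace/N = 57/96 = 0.5938
Expected agreement pₑ = Σ (rowᵢ·colᵢ)/N² = (13·28 + 21·19 + 41·24 + 21·25)/96² = 0.2465
κ = (pₒ − pₑ)/(1 − pₑ) = (0.5938 − 0.2465)/(1 − 0.2465) = 0.461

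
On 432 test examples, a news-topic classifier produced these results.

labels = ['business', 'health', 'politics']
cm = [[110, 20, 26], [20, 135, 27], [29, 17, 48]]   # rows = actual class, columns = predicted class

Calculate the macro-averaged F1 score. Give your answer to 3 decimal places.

0.651

Per-class F1 score (2·TP/(2·TP+FP+FN)):
  business: TP=110, FP=20+29=49, FN=20+26=46 → 220/315 = 0.6984
  health: TP=135, FP=20+17=37, FN=20+27=47 → 270/354 = 0.7627
  politics: TP=48, FP=26+27=53, FN=29+17=46 → 96/195 = 0.4923
Macro-F1 score = mean = (0.6984 + 0.7627 + 0.4923) / 3 = 0.651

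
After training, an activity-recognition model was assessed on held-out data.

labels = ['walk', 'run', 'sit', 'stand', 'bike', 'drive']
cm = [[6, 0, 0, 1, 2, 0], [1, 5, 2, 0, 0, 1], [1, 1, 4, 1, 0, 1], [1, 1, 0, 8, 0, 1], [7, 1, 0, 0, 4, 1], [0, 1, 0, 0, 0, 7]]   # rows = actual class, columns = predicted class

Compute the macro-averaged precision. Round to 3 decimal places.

0.617

Per-class precision (TP/(TP+FP)):
  walk: TP=6, FP=1+1+1+7+0=10 → 6/16 = 0.3750
  run: TP=5, FP=0+1+1+1+1=4 → 5/9 = 0.5556
  sit: TP=4, FP=0+2+0+0+0=2 → 4/6 = 0.6667
  stand: TP=8, FP=1+0+1+0+0=2 → 8/10 = 0.8000
  bike: TP=4, FP=2+0+0+0+0=2 → 4/6 = 0.6667
  drive: TP=7, FP=0+1+1+1+1=4 → 7/11 = 0.6364
Macro-precision = mean = (0.3750 + 0.5556 + 0.6667 + 0.8000 + 0.6667 + 0.6364) / 6 = 0.617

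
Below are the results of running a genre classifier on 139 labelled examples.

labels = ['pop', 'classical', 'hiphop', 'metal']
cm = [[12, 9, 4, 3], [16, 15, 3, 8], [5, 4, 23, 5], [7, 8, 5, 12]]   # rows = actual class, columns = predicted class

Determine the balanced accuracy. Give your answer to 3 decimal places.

0.446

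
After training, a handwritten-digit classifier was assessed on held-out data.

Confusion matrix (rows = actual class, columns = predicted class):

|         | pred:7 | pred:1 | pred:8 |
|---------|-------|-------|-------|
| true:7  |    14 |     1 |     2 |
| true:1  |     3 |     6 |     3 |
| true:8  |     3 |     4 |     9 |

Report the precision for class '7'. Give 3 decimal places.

precision = TP/(TP+FP).
7: TP=14, FP=3+3=6 → 14/20 = 0.7000

0.700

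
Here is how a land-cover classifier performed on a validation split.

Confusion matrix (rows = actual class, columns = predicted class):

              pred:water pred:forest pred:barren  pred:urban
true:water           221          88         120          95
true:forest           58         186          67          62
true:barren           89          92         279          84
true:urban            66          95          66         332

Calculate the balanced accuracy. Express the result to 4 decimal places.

Balanced accuracy = mean of per-class recall.
  water: recall = 221/524 = 0.42176
  forest: recall = 186/373 = 0.49866
  barren: recall = 279/544 = 0.51287
  urban: recall = 332/559 = 0.59392
Mean = (0.42176 + 0.49866 + 0.51287 + 0.59392) / 4 = 0.5068

0.5068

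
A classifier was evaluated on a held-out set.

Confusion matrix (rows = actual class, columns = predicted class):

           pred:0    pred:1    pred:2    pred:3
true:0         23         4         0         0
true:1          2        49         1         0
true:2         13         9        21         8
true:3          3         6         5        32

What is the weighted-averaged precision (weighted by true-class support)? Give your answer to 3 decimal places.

0.733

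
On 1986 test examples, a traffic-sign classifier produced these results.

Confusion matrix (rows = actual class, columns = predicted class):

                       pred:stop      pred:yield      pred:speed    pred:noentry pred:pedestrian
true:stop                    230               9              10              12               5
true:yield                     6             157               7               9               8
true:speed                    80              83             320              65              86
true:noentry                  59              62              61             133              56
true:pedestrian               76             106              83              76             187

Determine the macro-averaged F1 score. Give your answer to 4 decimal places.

Per-class F1 score (2·TP/(2·TP+FP+FN)):
  stop: TP=230, FP=6+80+59+76=221, FN=9+10+12+5=36 → 460/717 = 0.64156
  yield: TP=157, FP=9+83+62+106=260, FN=6+7+9+8=30 → 314/604 = 0.51987
  speed: TP=320, FP=10+7+61+83=161, FN=80+83+65+86=314 → 640/1115 = 0.57399
  noentry: TP=133, FP=12+9+65+76=162, FN=59+62+61+56=238 → 266/666 = 0.39940
  pedestrian: TP=187, FP=5+8+86+56=155, FN=76+106+83+76=341 → 374/870 = 0.42989
Macro-F1 score = mean = (0.64156 + 0.51987 + 0.57399 + 0.39940 + 0.42989) / 5 = 0.5129

0.5129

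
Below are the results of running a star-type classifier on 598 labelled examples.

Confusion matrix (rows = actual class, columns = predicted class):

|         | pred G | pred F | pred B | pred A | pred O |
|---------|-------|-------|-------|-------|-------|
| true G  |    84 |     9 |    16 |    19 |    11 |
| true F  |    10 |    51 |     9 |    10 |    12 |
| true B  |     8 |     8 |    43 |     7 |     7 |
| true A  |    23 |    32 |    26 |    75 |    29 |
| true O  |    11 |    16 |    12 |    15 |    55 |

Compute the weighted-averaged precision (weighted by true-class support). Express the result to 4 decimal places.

0.5328

Per-class precision (TP/(TP+FP)):
  G: TP=84, FP=10+8+23+11=52 → 84/136 = 0.61765
  F: TP=51, FP=9+8+32+16=65 → 51/116 = 0.43966
  B: TP=43, FP=16+9+26+12=63 → 43/106 = 0.40566
  A: TP=75, FP=19+10+7+15=51 → 75/126 = 0.59524
  O: TP=55, FP=11+12+7+29=59 → 55/114 = 0.48246
Weighted-precision = Σ (supportᵢ/N)·precisionᵢ with N=598: (139/598)·0.61765 + (92/598)·0.43966 + (73/598)·0.40566 + (185/598)·0.59524 + (109/598)·0.48246 = 0.5328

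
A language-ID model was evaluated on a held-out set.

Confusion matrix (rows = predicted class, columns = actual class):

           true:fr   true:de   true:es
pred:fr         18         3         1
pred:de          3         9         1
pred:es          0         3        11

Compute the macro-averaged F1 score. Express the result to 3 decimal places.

0.765

Per-class F1 score (2·TP/(2·TP+FP+FN)):
  fr: TP=18, FP=3+1=4, FN=3+0=3 → 36/43 = 0.8372
  de: TP=9, FP=3+1=4, FN=3+3=6 → 18/28 = 0.6429
  es: TP=11, FP=0+3=3, FN=1+1=2 → 22/27 = 0.8148
Macro-F1 score = mean = (0.8372 + 0.6429 + 0.8148) / 3 = 0.765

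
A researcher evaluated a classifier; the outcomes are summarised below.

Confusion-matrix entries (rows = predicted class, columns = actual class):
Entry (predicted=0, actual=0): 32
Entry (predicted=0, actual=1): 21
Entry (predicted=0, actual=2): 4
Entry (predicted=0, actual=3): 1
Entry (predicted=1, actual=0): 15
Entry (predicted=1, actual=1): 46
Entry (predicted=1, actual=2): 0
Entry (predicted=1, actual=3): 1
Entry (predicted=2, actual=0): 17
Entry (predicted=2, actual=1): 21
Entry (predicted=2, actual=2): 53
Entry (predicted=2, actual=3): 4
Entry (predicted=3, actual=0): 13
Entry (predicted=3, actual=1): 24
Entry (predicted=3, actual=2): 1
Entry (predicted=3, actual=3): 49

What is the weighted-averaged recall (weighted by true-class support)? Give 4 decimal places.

0.5960

Per-class recall (TP/(TP+FN)):
  0: TP=32, FN=15+17+13=45 → 32/77 = 0.41558
  1: TP=46, FN=21+21+24=66 → 46/112 = 0.41071
  2: TP=53, FN=4+0+1=5 → 53/58 = 0.91379
  3: TP=49, FN=1+1+4=6 → 49/55 = 0.89091
Weighted-recall = Σ (supportᵢ/N)·recallᵢ with N=302: (77/302)·0.41558 + (112/302)·0.41071 + (58/302)·0.91379 + (55/302)·0.89091 = 0.5960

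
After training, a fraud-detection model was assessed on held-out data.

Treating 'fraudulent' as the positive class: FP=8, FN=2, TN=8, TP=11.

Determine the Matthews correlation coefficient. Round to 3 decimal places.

MCC = (TP·TN − FP·FN) / √((TP+FP)(TP+FN)(TN+FP)(TN+FN))
Numerator = 11·8 − 8·2 = 72
Denominator = √(19·13·16·10) = √39520 = 198.7964
MCC = 72 / 198.7964 = 0.362

0.362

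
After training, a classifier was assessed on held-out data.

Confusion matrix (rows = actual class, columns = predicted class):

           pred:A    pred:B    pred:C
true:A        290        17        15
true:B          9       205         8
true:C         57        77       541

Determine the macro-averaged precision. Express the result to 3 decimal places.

Per-class precision (TP/(TP+FP)):
  A: TP=290, FP=9+57=66 → 290/356 = 0.8146
  B: TP=205, FP=17+77=94 → 205/299 = 0.6856
  C: TP=541, FP=15+8=23 → 541/564 = 0.9592
Macro-precision = mean = (0.8146 + 0.6856 + 0.9592) / 3 = 0.820

0.820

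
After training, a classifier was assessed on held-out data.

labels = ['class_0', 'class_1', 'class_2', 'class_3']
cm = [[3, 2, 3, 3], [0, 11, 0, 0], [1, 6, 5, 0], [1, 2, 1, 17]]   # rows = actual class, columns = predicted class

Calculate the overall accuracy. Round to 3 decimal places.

0.655

Accuracy = trace / total = (3+11+5+17=36) / 55 = 36/55 = 0.655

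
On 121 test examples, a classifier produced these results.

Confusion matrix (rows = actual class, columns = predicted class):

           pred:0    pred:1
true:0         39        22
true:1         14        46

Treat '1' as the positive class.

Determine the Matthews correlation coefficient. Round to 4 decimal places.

MCC = (TP·TN − FP·FN) / √((TP+FP)(TP+FN)(TN+FP)(TN+FN))
Numerator = 46·39 − 22·14 = 1486
Denominator = √(68·60·61·53) = √13190640 = 3631.8921
MCC = 1486 / 3631.8921 = 0.4092

0.4092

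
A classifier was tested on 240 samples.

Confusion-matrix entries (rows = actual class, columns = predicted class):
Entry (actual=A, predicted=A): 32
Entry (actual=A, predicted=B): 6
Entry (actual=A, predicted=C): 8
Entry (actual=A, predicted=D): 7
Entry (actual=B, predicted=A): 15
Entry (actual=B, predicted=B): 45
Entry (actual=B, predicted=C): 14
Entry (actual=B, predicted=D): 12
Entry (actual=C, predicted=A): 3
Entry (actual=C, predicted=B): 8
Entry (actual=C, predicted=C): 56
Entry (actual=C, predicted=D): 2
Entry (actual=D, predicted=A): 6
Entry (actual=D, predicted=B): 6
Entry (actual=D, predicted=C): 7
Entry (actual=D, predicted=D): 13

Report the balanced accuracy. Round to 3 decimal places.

0.586

Balanced accuracy = mean of per-class recall.
  A: recall = 32/53 = 0.6038
  B: recall = 45/86 = 0.5233
  C: recall = 56/69 = 0.8116
  D: recall = 13/32 = 0.4063
Mean = (0.6038 + 0.5233 + 0.8116 + 0.4063) / 4 = 0.586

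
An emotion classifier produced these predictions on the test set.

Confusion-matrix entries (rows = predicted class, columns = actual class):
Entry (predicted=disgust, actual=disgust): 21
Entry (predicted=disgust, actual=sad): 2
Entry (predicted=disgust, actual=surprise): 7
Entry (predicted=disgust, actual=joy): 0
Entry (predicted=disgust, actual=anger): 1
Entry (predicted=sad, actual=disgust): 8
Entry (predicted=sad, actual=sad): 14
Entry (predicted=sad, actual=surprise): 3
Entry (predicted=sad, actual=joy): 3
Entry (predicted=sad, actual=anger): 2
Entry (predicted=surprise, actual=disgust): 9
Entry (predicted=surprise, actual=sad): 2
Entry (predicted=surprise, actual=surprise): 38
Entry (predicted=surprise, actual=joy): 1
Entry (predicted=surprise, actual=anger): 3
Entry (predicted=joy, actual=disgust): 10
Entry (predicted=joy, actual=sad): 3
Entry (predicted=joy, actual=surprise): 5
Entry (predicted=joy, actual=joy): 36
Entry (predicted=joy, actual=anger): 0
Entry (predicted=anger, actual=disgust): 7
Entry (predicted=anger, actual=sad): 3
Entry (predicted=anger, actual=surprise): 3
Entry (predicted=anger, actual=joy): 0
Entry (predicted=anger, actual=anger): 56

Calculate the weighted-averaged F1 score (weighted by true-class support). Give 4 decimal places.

Per-class F1 score (2·TP/(2·TP+FP+FN)):
  disgust: TP=21, FP=2+7+0+1=10, FN=8+9+10+7=34 → 42/86 = 0.48837
  sad: TP=14, FP=8+3+3+2=16, FN=2+2+3+3=10 → 28/54 = 0.51852
  surprise: TP=38, FP=9+2+1+3=15, FN=7+3+5+3=18 → 76/109 = 0.69725
  joy: TP=36, FP=10+3+5+0=18, FN=0+3+1+0=4 → 72/94 = 0.76596
  anger: TP=56, FP=7+3+3+0=13, FN=1+2+3+0=6 → 112/131 = 0.85496
Weighted-F1 score = Σ (supportᵢ/N)·F1 scoreᵢ with N=237: (55/237)·0.48837 + (24/237)·0.51852 + (56/237)·0.69725 + (40/237)·0.76596 + (62/237)·0.85496 = 0.6835

0.6835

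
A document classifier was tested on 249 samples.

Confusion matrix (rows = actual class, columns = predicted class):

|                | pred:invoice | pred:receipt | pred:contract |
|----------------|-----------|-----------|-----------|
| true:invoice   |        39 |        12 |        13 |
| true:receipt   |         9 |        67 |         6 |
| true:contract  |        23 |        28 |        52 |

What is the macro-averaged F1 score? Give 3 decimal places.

0.628

Per-class F1 score (2·TP/(2·TP+FP+FN)):
  invoice: TP=39, FP=9+23=32, FN=12+13=25 → 78/135 = 0.5778
  receipt: TP=67, FP=12+28=40, FN=9+6=15 → 134/189 = 0.7090
  contract: TP=52, FP=13+6=19, FN=23+28=51 → 104/174 = 0.5977
Macro-F1 score = mean = (0.5778 + 0.7090 + 0.5977) / 3 = 0.628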